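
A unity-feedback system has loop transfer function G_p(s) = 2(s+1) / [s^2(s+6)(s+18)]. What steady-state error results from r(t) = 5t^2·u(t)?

The open loop has two poles at the origin → type 2 system.
K_a = lim_{s→0} s^2·G_p(s) = 2·1 / (6·18) = 1/54.
r(t) = 5t^2 gives R(s) = 10/s^3.
e_ss = 10/K_a = 10/(1/54) = 540.

540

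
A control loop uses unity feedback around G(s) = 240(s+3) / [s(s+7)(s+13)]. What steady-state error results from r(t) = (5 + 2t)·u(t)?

One free integrator in G(s): this is a type 1 system. Taking each input component in turn:
  • 5: tracked with zero error.
  • 2t: e_ss = 2/K_v with K_v=720/91 → 91/360.
Total e_ss = 91/360.

91/360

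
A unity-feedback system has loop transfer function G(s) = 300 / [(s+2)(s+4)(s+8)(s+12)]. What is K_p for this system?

The open loop has no poles at the origin → type 0 system.
K_p = lim_{s→0} G(s) = 300 / (2·4·8·12) = 25/64.

25/64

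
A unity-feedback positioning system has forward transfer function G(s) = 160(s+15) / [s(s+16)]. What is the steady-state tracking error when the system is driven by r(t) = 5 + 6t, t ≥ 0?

G(s) has one factor of s in the denominator, so the system is type 1. Taking each input component in turn:
  • 5: tracked with zero error.
  • 6t: e_ss = 6/K_v with K_v=150 → 0.04.
Total e_ss = 0.04.

0.04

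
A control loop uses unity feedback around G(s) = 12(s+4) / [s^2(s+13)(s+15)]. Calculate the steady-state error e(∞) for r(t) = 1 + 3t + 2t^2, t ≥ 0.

16.25

System type = 2 (two poles at s=0). Treating each term separately:
  • 1: tracked with zero error.
  • 3t: tracked with zero error.
  • 2t^2: e_ss = 4/K_a with K_a=16/65 → 16.25.
Total e_ss = 16.25.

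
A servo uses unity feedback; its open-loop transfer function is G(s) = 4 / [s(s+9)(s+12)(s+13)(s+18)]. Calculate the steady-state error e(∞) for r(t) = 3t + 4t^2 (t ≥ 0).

infinity

System type = 1 (one pole at s=0). By superposition:
  • 3t: e_ss = 3/K_v with K_v=1/6318 → 18954.
  • 4t^2: a type-1 system cannot track it, e_ss → ∞.
The unbounded component dominates.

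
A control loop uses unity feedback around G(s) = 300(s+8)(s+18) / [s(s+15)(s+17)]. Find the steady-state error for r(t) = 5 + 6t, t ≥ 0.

G(s) has one factor of s in the denominator, so the system is type 1. Taking each input component in turn:
  • 5: tracked with zero error.
  • 6t: e_ss = 6/K_v with K_v=2880/17 → 17/480.
Total e_ss = 17/480.

17/480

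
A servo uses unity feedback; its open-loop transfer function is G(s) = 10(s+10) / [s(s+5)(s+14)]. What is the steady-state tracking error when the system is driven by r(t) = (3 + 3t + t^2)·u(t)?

infinity

The open loop has one pole at the origin → type 1 system. Taking each input component in turn:
  • 3: tracked with zero error.
  • 3t: e_ss = 3/K_v with K_v=10/7 → 2.1.
  • t^2: a type-1 system cannot track it, e_ss → ∞.
The unbounded component dominates.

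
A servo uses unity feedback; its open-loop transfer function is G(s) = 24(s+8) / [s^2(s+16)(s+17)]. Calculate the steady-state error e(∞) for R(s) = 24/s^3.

The open loop has two poles at the origin → type 2 system.
K_a = lim_{s→0} s^2·G(s) = 24·8 / (16·17) = 12/17.
r(t) = 12t^2 gives R(s) = 24/s^3.
e_ss = 24/K_a = 24/(12/17) = 34.

34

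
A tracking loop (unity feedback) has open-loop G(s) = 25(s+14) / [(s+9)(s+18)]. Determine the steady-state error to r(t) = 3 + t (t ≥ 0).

The open loop has no poles at the origin → type 0 system. Treating each term separately:
  • 3: e_ss = 3/(1+K_p) with K_p=175/81 → 243/256.
  • t: a type-0 system cannot track it, e_ss → ∞.
The unbounded component dominates.

infinity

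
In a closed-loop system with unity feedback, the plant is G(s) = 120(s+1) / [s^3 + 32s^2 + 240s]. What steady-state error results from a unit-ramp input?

Factoring s from the denominator leaves a polynomial with constant term 240, so the system is type 1.
K_v = lim_{s→0} s·G(s) = 120·1 / 240 = 0.5.
e_ss = 1/K_v = 1/0.5 = 2.

2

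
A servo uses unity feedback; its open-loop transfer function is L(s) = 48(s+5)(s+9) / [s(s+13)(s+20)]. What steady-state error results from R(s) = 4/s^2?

13/27

L(s) has one factor of s in the denominator, so the system is type 1.
K_v = lim_{s→0} s·L(s) = 48·5·9 / (13·20) = 108/13.
e_ss = 4/K_v = 4/(108/13) = 13/27.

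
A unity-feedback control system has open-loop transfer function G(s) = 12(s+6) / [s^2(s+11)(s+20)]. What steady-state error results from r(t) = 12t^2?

System type = 2 (two poles at s=0).
K_a = lim_{s→0} s^2·G(s) = 12·6 / (11·20) = 18/55.
r(t) = 12t^2 gives R(s) = 24/s^3.
e_ss = 24/K_a = 24/(18/55) = 220/3.

220/3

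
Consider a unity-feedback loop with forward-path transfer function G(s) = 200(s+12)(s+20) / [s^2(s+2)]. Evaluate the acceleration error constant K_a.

24000

System type = 2 (two poles at s=0).
K_a = lim_{s→0} s^2·G(s) = 200·12·20 / (2) = 24000.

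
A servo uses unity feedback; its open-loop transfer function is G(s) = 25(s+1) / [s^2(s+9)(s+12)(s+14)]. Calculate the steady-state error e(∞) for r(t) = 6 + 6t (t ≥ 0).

G(s) has two factors of s in the denominator, so the system is type 2. Taking each input component in turn:
  • 6: tracked with zero error.
  • 6t: tracked with zero error.
Total e_ss = 0.

0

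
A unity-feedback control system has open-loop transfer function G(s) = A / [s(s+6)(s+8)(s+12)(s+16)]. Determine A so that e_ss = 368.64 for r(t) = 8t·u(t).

System type = 1 (one pole at s=0).
K_v = lim_{s→0} s·G(s) = A / (6·8·12·16) = (1/9216)·A.
e_ss = 8/K_v = 368.64 ⇒ K_v = 25/1152 ⇒ A = (25/1152)/(1/9216) = 200.

200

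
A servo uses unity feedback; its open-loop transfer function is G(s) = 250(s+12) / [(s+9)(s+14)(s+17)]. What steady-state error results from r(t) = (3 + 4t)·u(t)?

G(s) has no factors of s in the denominator, so the system is type 0. Taking each input component in turn:
  • 3: e_ss = 3/(1+K_p) with K_p=500/357 → 1071/857.
  • 4t: a type-0 system cannot track it, e_ss → ∞.
The unbounded component dominates.

infinity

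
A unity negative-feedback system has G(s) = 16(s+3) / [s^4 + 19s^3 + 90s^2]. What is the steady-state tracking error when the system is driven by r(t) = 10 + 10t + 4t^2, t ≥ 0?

Lowest-order denominator term is 90s^2, so the open loop has 2 poles at the origin → type 2 system. Taking each input component in turn:
  • 10: tracked with zero error.
  • 10t: tracked with zero error.
  • 4t^2: e_ss = 8/K_a with K_a=8/15 → 15.
Total e_ss = 15.

15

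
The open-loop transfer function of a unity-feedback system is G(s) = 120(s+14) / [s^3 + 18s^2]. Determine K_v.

infinity

K_v = lim_{s→0} s·G(s); with 2 poles at the origin the limit diverges, so K_v = ∞.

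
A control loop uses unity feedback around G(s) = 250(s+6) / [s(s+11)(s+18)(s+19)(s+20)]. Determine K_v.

25/1254

G(s) has one factor of s in the denominator, so the system is type 1.
K_v = lim_{s→0} s·G(s) = 250·6 / (11·18·19·20) = 25/1254.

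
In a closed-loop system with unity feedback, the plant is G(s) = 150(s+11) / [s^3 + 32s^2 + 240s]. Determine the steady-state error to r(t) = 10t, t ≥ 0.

16/11

Factoring s from the denominator leaves a polynomial with constant term 240, so the system is type 1.
K_v = lim_{s→0} s·G(s) = 150·11 / 240 = 6.875.
e_ss = 10/K_v = 10/6.875 = 16/11.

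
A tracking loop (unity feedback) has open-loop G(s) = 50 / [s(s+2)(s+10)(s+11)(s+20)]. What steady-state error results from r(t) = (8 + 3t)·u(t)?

264

The open loop has one pole at the origin → type 1 system. Treating each term separately:
  • 8: tracked with zero error.
  • 3t: e_ss = 3/K_v with K_v=1/88 → 264.
Total e_ss = 264.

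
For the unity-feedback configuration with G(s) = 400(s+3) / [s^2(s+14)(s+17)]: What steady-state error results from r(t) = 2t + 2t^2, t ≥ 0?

119/150

Two free integrators in G(s): this is a type 2 system. By superposition:
  • 2t: tracked with zero error.
  • 2t^2: e_ss = 4/K_a with K_a=600/119 → 119/150.
Total e_ss = 119/150.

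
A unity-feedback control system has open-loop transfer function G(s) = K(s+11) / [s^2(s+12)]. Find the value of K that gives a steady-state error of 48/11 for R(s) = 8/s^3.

2

G(s) has two factors of s in the denominator, so the system is type 2.
K_a = lim_{s→0} s^2·G(s) = K·11 / (12) = (11/12)·K.
e_ss = 8/K_a = 48/11 ⇒ K_a = 11/6 ⇒ K = (11/6)/(11/12) = 2.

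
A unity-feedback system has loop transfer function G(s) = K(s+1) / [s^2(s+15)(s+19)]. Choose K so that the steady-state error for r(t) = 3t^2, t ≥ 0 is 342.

5

System type = 2 (two poles at s=0).
K_a = lim_{s→0} s^2·G(s) = K·1 / (15·19) = (1/285)·K.
e_ss = 6/K_a = 342 ⇒ K_a = 1/57 ⇒ K = (1/57)/(1/285) = 5.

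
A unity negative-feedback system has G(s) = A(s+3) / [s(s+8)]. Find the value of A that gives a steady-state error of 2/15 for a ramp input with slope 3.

One free integrator in G(s): this is a type 1 system.
K_v = lim_{s→0} s·G(s) = A·3 / (8) = 0.375·A.
e_ss = 3/K_v = 2/15 ⇒ K_v = 22.5 ⇒ A = 22.5/0.375 = 60.

60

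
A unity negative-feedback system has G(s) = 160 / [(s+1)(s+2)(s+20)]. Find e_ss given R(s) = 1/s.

G(s) has no factors of s in the denominator, so the system is type 0.
K_p = lim_{s→0} G(s) = 160 / (1·2·20) = 4.
e_ss = 1/(1 + K_p) = 1/5 = 0.2.

0.2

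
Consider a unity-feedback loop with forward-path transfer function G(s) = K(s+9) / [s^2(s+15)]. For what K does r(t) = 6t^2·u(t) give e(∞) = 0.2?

System type = 2 (two poles at s=0).
K_a = lim_{s→0} s^2·G(s) = K·9 / (15) = 0.6·K.
e_ss = 12/K_a = 0.2 ⇒ K_a = 60 ⇒ K = 60/0.6 = 100.

100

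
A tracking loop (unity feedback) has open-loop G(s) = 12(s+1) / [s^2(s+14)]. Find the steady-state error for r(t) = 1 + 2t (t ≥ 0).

0

Two free integrators in G(s): this is a type 2 system. Treating each term separately:
  • 1: tracked with zero error.
  • 2t: tracked with zero error.
Total e_ss = 0.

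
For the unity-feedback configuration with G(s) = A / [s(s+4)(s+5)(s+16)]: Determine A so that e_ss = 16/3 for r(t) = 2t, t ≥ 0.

120

The open loop has one pole at the origin → type 1 system.
K_v = lim_{s→0} s·G(s) = A / (4·5·16) = (1/320)·A.
e_ss = 2/K_v = 16/3 ⇒ K_v = 0.375 ⇒ A = 0.375/(1/320) = 120.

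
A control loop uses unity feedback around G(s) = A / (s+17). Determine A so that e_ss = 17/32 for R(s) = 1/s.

G(s) has no factors of s in the denominator, so the system is type 0.
K_p = lim_{s→0} G(s) = A / (17) = (1/17)·A.
e_ss = 1/(1 + K_p) = 17/32 ⇒ 1 + (1/17)·A = 32/17 ⇒ A = 15.

15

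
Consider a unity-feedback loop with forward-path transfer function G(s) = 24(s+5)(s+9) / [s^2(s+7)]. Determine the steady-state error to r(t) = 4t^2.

The open loop has two poles at the origin → type 2 system.
K_a = lim_{s→0} s^2·G(s) = 24·5·9 / (7) = 1080/7.
r(t) = 4t^2 gives R(s) = 8/s^3.
e_ss = 8/K_a = 8/(1080/7) = 7/135.

7/135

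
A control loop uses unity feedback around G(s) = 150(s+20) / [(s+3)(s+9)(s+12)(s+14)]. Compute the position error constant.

G(s) has no factors of s in the denominator, so the system is type 0.
K_p = lim_{s→0} G(s) = 150·20 / (3·9·12·14) = 125/189.

125/189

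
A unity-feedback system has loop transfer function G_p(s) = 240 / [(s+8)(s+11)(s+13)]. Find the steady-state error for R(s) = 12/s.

The open loop has no poles at the origin → type 0 system.
K_p = lim_{s→0} G_p(s) = 240 / (8·11·13) = 30/143.
e_ss = 12/(1 + K_p) = 12/(173/143) = 1716/173.

1716/173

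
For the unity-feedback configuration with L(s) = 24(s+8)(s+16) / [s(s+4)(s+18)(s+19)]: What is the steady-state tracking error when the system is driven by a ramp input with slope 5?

285/128

The open loop has one pole at the origin → type 1 system.
K_v = lim_{s→0} s·L(s) = 24·8·16 / (4·18·19) = 128/57.
e_ss = 5/K_v = 5/(128/57) = 285/128.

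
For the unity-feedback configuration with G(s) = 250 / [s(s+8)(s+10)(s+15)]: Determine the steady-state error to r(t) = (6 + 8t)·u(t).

One free integrator in G(s): this is a type 1 system. Taking each input component in turn:
  • 6: tracked with zero error.
  • 8t: e_ss = 8/K_v with K_v=5/24 → 38.4.
Total e_ss = 38.4.

38.4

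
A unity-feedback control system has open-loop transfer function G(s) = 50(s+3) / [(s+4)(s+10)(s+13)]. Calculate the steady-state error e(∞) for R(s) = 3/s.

156/67

No free integrators in G(s): this is a type 0 system.
K_p = lim_{s→0} G(s) = 50·3 / (4·10·13) = 15/52.
e_ss = 3/(1 + K_p) = 3/(67/52) = 156/67.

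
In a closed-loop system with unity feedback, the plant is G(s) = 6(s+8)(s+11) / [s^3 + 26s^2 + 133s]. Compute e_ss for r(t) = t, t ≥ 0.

133/528

Lowest-order denominator term is 133s, so the open loop has 1 pole at the origin → type 1 system.
K_v = lim_{s→0} s·G(s) = 6·8·11 / 133 = 528/133.
e_ss = 1/K_v = 1/(528/133) = 133/528.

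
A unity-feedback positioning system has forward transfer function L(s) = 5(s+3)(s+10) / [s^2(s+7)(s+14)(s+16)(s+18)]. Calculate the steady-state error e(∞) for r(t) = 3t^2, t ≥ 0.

The open loop has two poles at the origin → type 2 system.
K_a = lim_{s→0} s^2·L(s) = 5·3·10 / (7·14·16·18) = 25/4704.
r(t) = 3t^2 gives R(s) = 6/s^3.
e_ss = 6/K_a = 6/(25/4704) = 1128.96.

1128.96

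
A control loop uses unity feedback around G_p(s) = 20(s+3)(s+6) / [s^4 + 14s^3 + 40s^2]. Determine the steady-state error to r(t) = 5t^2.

Lowest-order denominator term is 40s^2, so the open loop has 2 poles at the origin → type 2 system.
K_a = lim_{s→0} s^2·G_p(s) = 20·3·6 / 40 = 9.
r(t) = 5t^2 gives R(s) = 10/s^3.
e_ss = 10/K_a = 10/9.

10/9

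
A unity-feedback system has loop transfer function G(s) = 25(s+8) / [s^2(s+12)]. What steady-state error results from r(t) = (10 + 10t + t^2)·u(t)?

0.12

System type = 2 (two poles at s=0). Taking each input component in turn:
  • 10: tracked with zero error.
  • 10t: tracked with zero error.
  • t^2: e_ss = 2/K_a with K_a=50/3 → 0.12.
Total e_ss = 0.12.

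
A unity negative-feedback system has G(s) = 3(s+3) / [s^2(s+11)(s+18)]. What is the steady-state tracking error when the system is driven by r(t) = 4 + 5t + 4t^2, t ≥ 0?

The open loop has two poles at the origin → type 2 system. Treating each term separately:
  • 4: tracked with zero error.
  • 5t: tracked with zero error.
  • 4t^2: e_ss = 8/K_a with K_a=1/22 → 176.
Total e_ss = 176.

176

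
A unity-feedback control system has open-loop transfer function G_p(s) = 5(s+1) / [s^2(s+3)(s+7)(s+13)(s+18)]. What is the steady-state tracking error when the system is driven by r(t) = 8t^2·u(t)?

15724.8

System type = 2 (two poles at s=0).
K_a = lim_{s→0} s^2·G_p(s) = 5·1 / (3·7·13·18) = 5/4914.
r(t) = 8t^2 gives R(s) = 16/s^3.
e_ss = 16/K_a = 16/(5/4914) = 15724.8.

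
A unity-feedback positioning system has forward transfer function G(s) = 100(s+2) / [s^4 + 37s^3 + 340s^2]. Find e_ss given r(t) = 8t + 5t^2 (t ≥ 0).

Lowest-order denominator term is 340s^2, so the open loop has 2 poles at the origin → type 2 system. By superposition:
  • 8t: tracked with zero error.
  • 5t^2: e_ss = 10/K_a with K_a=10/17 → 17.
Total e_ss = 17.

17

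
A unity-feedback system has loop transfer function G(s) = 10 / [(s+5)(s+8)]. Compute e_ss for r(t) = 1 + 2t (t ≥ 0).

infinity

The open loop has no poles at the origin → type 0 system. Treating each term separately:
  • 1: e_ss = 1/(1+K_p) with K_p=0.25 → 0.8.
  • 2t: a type-0 system cannot track it, e_ss → ∞.
The unbounded component dominates.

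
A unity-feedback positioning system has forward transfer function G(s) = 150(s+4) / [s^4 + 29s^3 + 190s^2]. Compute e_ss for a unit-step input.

0

The denominator has no term below 190s^2 — 2 poles at s=0, type 2.
A type-2 system has K_p = ∞, so it tracks a step input with zero steady-state error.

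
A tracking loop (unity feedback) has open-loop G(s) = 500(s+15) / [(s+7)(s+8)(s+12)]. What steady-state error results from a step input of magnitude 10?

No free integrators in G(s): this is a type 0 system.
K_p = lim_{s→0} G(s) = 500·15 / (7·8·12) = 625/56.
e_ss = 10/(1 + K_p) = 10/(681/56) = 560/681.

560/681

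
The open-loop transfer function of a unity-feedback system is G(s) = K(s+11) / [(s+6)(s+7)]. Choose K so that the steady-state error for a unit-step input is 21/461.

G(s) has no factors of s in the denominator, so the system is type 0.
K_p = lim_{s→0} G(s) = K·11 / (6·7) = (11/42)·K.
e_ss = 1/(1 + K_p) = 21/461 ⇒ 1 + (11/42)·K = 461/21 ⇒ K = 80.

80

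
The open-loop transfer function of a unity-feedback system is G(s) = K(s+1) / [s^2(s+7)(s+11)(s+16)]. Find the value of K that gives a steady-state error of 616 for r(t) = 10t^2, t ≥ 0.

System type = 2 (two poles at s=0).
K_a = lim_{s→0} s^2·G(s) = K·1 / (7·11·16) = (1/1232)·K.
e_ss = 20/K_a = 616 ⇒ K_a = 5/154 ⇒ K = (5/154)/(1/1232) = 40.

40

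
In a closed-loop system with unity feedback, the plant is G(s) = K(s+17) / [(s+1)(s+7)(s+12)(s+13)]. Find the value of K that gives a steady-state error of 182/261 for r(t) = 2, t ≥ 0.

The open loop has no poles at the origin → type 0 system.
K_p = lim_{s→0} G(s) = K·17 / (1·7·12·13) = (17/1092)·K.
e_ss = 2/(1 + K_p) = 182/261 ⇒ 1 + (17/1092)·K = 261/91 ⇒ K = 120.

120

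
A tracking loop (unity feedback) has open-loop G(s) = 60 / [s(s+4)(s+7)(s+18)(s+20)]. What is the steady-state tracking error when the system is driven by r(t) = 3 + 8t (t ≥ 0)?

1344

One free integrator in G(s): this is a type 1 system. Treating each term separately:
  • 3: tracked with zero error.
  • 8t: e_ss = 8/K_v with K_v=1/168 → 1344.
Total e_ss = 1344.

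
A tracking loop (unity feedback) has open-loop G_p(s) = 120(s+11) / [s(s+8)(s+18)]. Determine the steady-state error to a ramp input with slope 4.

System type = 1 (one pole at s=0).
K_v = lim_{s→0} s·G_p(s) = 120·11 / (8·18) = 55/6.
e_ss = 4/K_v = 4/(55/6) = 24/55.

24/55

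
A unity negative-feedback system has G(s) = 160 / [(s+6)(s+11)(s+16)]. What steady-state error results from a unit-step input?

No free integrators in G(s): this is a type 0 system.
K_p = lim_{s→0} G(s) = 160 / (6·11·16) = 5/33.
e_ss = 1/(1 + K_p) = 1/(38/33) = 33/38.

33/38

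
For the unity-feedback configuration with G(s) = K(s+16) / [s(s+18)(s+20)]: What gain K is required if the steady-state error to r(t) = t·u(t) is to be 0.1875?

System type = 1 (one pole at s=0).
K_v = lim_{s→0} s·G(s) = K·16 / (18·20) = (2/45)·K.
e_ss = 1/K_v = 0.1875 ⇒ K_v = 16/3 ⇒ K = (16/3)/(2/45) = 120.

120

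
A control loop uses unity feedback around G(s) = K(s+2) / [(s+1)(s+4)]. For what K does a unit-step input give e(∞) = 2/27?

The open loop has no poles at the origin → type 0 system.
K_p = lim_{s→0} G(s) = K·2 / (1·4) = 0.5·K.
e_ss = 1/(1 + K_p) = 2/27 ⇒ 1 + 0.5·K = 13.5 ⇒ K = 25.

25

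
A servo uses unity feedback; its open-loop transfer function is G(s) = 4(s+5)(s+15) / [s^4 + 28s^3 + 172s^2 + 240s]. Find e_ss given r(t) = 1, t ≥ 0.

Lowest-order denominator term is 240s, so the open loop has 1 pole at the origin → type 1 system.
K_p = ∞ for a type-1 system; e_ss to a step is zero.

0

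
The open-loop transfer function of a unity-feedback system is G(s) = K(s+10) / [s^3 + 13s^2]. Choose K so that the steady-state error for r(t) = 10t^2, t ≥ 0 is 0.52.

50

Lowest-order denominator term is 13s^2, so the open loop has 2 poles at the origin → type 2 system.
K_a = lim_{s→0} s^2·G(s) = K·10 / 13 = (10/13)·K.
e_ss = 20/K_a = 0.52 ⇒ K_a = 500/13 ⇒ K = (500/13)/(10/13) = 50.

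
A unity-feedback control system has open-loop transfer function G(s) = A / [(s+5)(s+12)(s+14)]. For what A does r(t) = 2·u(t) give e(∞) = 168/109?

System type = 0 (no poles at s=0).
K_p = lim_{s→0} G(s) = A / (5·12·14) = (1/840)·A.
e_ss = 2/(1 + K_p) = 168/109 ⇒ 1 + (1/840)·A = 109/84 ⇒ A = 250.

250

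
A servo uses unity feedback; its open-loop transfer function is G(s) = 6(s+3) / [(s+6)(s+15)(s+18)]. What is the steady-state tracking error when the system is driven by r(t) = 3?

270/91

No free integrators in G(s): this is a type 0 system.
K_p = lim_{s→0} G(s) = 6·3 / (6·15·18) = 1/90.
e_ss = 3/(1 + K_p) = 3/(91/90) = 270/91.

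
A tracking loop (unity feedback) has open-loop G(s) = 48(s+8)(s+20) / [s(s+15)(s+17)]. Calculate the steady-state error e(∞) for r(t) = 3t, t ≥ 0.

51/512

System type = 1 (one pole at s=0).
K_v = lim_{s→0} s·G(s) = 48·8·20 / (15·17) = 512/17.
e_ss = 3/K_v = 3/(512/17) = 51/512.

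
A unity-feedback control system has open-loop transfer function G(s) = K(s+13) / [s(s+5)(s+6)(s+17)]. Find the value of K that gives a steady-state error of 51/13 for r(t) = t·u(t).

10

The open loop has one pole at the origin → type 1 system.
K_v = lim_{s→0} s·G(s) = K·13 / (5·6·17) = (13/510)·K.
e_ss = 1/K_v = 51/13 ⇒ K_v = 13/51 ⇒ K = (13/51)/(13/510) = 10.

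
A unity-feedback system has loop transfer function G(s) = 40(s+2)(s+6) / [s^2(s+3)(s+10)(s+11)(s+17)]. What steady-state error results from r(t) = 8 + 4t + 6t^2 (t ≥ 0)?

140.25

System type = 2 (two poles at s=0). Taking each input component in turn:
  • 8: tracked with zero error.
  • 4t: tracked with zero error.
  • 6t^2: e_ss = 12/K_a with K_a=16/187 → 140.25.
Total e_ss = 140.25.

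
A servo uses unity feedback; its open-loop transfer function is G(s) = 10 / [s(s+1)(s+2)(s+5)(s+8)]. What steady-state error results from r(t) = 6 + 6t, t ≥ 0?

48

G(s) has one factor of s in the denominator, so the system is type 1. Taking each input component in turn:
  • 6: tracked with zero error.
  • 6t: e_ss = 6/K_v with K_v=0.125 → 48.
Total e_ss = 48.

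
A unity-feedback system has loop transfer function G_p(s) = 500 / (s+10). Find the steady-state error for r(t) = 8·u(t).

8/51

No free integrators in G_p(s): this is a type 0 system.
K_p = lim_{s→0} G_p(s) = 500 / (10) = 50.
e_ss = 8/(1 + K_p) = 8/51.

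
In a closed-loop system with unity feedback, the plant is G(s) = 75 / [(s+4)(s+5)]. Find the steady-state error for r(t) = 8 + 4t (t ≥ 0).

The open loop has no poles at the origin → type 0 system. Taking each input component in turn:
  • 8: e_ss = 8/(1+K_p) with K_p=3.75 → 32/19.
  • 4t: a type-0 system cannot track it, e_ss → ∞.
The unbounded component dominates.

infinity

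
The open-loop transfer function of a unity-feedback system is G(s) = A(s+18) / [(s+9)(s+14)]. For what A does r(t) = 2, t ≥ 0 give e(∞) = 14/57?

50

No free integrators in G(s): this is a type 0 system.
K_p = lim_{s→0} G(s) = A·18 / (9·14) = (1/7)·A.
e_ss = 2/(1 + K_p) = 14/57 ⇒ 1 + (1/7)·A = 57/7 ⇒ A = 50.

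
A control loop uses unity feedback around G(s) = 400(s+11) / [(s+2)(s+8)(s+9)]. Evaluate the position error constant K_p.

275/9

No free integrators in G(s): this is a type 0 system.
K_p = lim_{s→0} G(s) = 400·11 / (2·8·9) = 275/9.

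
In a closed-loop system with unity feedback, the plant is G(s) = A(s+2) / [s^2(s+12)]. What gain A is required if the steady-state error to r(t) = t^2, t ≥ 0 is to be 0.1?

120

The open loop has two poles at the origin → type 2 system.
K_a = lim_{s→0} s^2·G(s) = A·2 / (12) = (1/6)·A.
e_ss = 2/K_a = 0.1 ⇒ K_a = 20 ⇒ A = 20/(1/6) = 120.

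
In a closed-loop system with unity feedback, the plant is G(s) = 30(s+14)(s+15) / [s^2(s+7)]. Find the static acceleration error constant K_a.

900

Two free integrators in G(s): this is a type 2 system.
K_a = lim_{s→0} s^2·G(s) = 30·14·15 / (7) = 900.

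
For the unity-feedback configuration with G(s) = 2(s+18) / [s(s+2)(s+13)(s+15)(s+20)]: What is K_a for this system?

The open loop has one pole at the origin → type 1 system.
K_a = lim_{s→0} s^2·G(s) = 0 (the extra factor of s kills the finite limit).

0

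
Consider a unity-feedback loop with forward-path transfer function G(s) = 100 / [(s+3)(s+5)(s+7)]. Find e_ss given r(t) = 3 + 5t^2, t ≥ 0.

infinity

The open loop has no poles at the origin → type 0 system. Treating each term separately:
  • 3: e_ss = 3/(1+K_p) with K_p=20/21 → 63/41.
  • 5t^2: a type-0 system cannot track it, e_ss → ∞.
The unbounded component dominates.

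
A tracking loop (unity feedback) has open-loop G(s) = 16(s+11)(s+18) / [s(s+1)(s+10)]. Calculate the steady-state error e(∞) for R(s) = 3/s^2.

G(s) has one factor of s in the denominator, so the system is type 1.
K_v = lim_{s→0} s·G(s) = 16·11·18 / (1·10) = 316.8.
e_ss = 3/K_v = 3/316.8 = 5/528.

5/528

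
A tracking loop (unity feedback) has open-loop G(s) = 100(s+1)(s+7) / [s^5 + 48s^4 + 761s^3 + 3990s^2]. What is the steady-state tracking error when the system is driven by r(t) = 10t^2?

114

Lowest-order denominator term is 3990s^2, so the open loop has 2 poles at the origin → type 2 system.
K_a = lim_{s→0} s^2·G(s) = 100·1·7 / 3990 = 10/57.
r(t) = 10t^2 gives R(s) = 20/s^3.
e_ss = 20/K_a = 20/(10/57) = 114.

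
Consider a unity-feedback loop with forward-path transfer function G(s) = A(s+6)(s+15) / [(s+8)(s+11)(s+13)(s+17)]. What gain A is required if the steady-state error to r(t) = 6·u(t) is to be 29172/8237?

150

G(s) has no factors of s in the denominator, so the system is type 0.
K_p = lim_{s→0} G(s) = A·6·15 / (8·11·13·17) = (45/9724)·A.
e_ss = 6/(1 + K_p) = 29172/8237 ⇒ 1 + (45/9724)·A = 8237/4862 ⇒ A = 150.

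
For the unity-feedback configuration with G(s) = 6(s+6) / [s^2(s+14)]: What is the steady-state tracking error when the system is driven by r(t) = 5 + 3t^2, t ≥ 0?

System type = 2 (two poles at s=0). Treating each term separately:
  • 5: tracked with zero error.
  • 3t^2: e_ss = 6/K_a with K_a=18/7 → 7/3.
Total e_ss = 7/3.

7/3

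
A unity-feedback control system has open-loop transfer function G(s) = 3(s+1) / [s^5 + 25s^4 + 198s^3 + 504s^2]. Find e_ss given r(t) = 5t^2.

The denominator has no term below 504s^2 — 2 poles at s=0, type 2.
K_a = lim_{s→0} s^2·G(s) = 3·1 / 504 = 1/168.
r(t) = 5t^2 gives R(s) = 10/s^3.
e_ss = 10/K_a = 10/(1/168) = 1680.

1680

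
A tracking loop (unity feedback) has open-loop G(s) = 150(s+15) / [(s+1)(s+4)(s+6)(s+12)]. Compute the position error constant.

7.8125

The open loop has no poles at the origin → type 0 system.
K_p = lim_{s→0} G(s) = 150·15 / (1·4·6·12) = 7.8125.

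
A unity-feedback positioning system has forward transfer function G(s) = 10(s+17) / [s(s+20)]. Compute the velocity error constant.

8.5

One free integrator in G(s): this is a type 1 system.
K_v = lim_{s→0} s·G(s) = 10·17 / (20) = 8.5.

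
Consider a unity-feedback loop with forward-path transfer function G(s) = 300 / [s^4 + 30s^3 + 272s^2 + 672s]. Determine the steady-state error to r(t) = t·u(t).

Factoring s from the denominator leaves a polynomial with constant term 672, so the system is type 1.
K_v = lim_{s→0} s·G(s) = 300 / 672 = 25/56.
e_ss = 1/K_v = 1/(25/56) = 2.24.

2.24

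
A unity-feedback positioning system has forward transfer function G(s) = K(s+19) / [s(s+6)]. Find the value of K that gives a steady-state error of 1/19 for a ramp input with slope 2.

12

One free integrator in G(s): this is a type 1 system.
K_v = lim_{s→0} s·G(s) = K·19 / (6) = (19/6)·K.
e_ss = 2/K_v = 1/19 ⇒ K_v = 38 ⇒ K = 38/(19/6) = 12.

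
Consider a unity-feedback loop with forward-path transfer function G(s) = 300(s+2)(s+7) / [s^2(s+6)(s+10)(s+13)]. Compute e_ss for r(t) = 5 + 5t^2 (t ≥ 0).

13/7

System type = 2 (two poles at s=0). Treating each term separately:
  • 5: tracked with zero error.
  • 5t^2: e_ss = 10/K_a with K_a=70/13 → 13/7.
Total e_ss = 13/7.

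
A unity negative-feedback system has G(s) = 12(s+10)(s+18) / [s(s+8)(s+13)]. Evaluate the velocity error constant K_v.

270/13

The open loop has one pole at the origin → type 1 system.
K_v = lim_{s→0} s·G(s) = 12·10·18 / (8·13) = 270/13.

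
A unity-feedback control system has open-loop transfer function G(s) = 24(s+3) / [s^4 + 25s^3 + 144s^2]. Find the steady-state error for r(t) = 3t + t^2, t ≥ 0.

4

Lowest-order denominator term is 144s^2, so the open loop has 2 poles at the origin → type 2 system. Treating each term separately:
  • 3t: tracked with zero error.
  • t^2: e_ss = 2/K_a with K_a=0.5 → 4.
Total e_ss = 4.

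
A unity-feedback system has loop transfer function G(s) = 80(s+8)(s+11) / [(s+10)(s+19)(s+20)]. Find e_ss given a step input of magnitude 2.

No free integrators in G(s): this is a type 0 system.
K_p = lim_{s→0} G(s) = 80·8·11 / (10·19·20) = 176/95.
e_ss = 2/(1 + K_p) = 2/(271/95) = 190/271.

190/271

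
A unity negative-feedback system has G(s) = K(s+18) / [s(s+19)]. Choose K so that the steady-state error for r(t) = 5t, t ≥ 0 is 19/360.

The open loop has one pole at the origin → type 1 system.
K_v = lim_{s→0} s·G(s) = K·18 / (19) = (18/19)·K.
e_ss = 5/K_v = 19/360 ⇒ K_v = 1800/19 ⇒ K = (1800/19)/(18/19) = 100.

100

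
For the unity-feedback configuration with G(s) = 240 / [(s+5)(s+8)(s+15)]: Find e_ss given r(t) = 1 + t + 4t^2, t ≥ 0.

G(s) has no factors of s in the denominator, so the system is type 0. By superposition:
  • 1: e_ss = 1/(1+K_p) with K_p=0.4 → 5/7.
  • t: a type-0 system cannot track it, e_ss → ∞.
  • 4t^2: a type-0 system cannot track it, e_ss → ∞.
The unbounded component dominates.

infinity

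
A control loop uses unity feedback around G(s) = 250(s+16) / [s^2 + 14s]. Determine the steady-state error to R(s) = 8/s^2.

The denominator has no term below 14s — 1 pole at s=0, type 1.
K_v = lim_{s→0} s·G(s) = 250·16 / 14 = 2000/7.
e_ss = 8/K_v = 8/(2000/7) = 0.028.

0.028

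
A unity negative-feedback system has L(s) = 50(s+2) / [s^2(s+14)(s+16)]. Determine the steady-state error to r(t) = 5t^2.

22.4

System type = 2 (two poles at s=0).
K_a = lim_{s→0} s^2·L(s) = 50·2 / (14·16) = 25/56.
r(t) = 5t^2 gives R(s) = 10/s^3.
e_ss = 10/K_a = 10/(25/56) = 22.4.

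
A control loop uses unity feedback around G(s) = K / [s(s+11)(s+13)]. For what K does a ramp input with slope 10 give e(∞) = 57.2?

25

The open loop has one pole at the origin → type 1 system.
K_v = lim_{s→0} s·G(s) = K / (11·13) = (1/143)·K.
e_ss = 10/K_v = 57.2 ⇒ K_v = 25/143 ⇒ K = (25/143)/(1/143) = 25.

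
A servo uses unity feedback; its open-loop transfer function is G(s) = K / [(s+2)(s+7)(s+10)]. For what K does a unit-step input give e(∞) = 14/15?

10

G(s) has no factors of s in the denominator, so the system is type 0.
K_p = lim_{s→0} G(s) = K / (2·7·10) = (1/140)·K.
e_ss = 1/(1 + K_p) = 14/15 ⇒ 1 + (1/140)·K = 15/14 ⇒ K = 10.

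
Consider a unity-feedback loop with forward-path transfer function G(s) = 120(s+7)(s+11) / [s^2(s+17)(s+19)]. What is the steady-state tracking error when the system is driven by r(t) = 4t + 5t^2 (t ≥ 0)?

The open loop has two poles at the origin → type 2 system. Taking each input component in turn:
  • 4t: tracked with zero error.
  • 5t^2: e_ss = 10/K_a with K_a=9240/323 → 323/924.
Total e_ss = 323/924.

323/924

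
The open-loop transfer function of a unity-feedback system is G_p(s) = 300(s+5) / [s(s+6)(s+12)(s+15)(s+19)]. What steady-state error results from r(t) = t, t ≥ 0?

13.68

System type = 1 (one pole at s=0).
K_v = lim_{s→0} s·G_p(s) = 300·5 / (6·12·15·19) = 25/342.
e_ss = 1/K_v = 1/(25/342) = 13.68.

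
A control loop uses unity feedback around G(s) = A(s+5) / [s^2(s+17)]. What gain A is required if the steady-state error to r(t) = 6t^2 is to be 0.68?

60

G(s) has two factors of s in the denominator, so the system is type 2.
K_a = lim_{s→0} s^2·G(s) = A·5 / (17) = (5/17)·A.
e_ss = 12/K_a = 0.68 ⇒ K_a = 300/17 ⇒ A = (300/17)/(5/17) = 60.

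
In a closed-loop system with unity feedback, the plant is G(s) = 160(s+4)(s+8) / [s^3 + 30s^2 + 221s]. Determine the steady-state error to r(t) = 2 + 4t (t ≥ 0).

221/1280

Lowest-order denominator term is 221s, so the open loop has 1 pole at the origin → type 1 system. By superposition:
  • 2: tracked with zero error.
  • 4t: e_ss = 4/K_v with K_v=5120/221 → 221/1280.
Total e_ss = 221/1280.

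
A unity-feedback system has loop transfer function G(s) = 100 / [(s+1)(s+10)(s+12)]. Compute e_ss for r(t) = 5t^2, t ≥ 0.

infinity

System type = 0 (no poles at s=0).
For a type-0 system K_a = 0, so e_ss to a parabolic input is unbounded.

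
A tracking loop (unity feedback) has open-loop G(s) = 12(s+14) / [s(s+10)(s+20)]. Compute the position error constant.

infinity

K_p = lim_{s→0} G(s); with 1 pole at the origin the limit diverges, so K_p = ∞.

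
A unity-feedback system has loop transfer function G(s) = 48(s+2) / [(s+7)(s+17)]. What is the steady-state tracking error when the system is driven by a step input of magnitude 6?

No free integrators in G(s): this is a type 0 system.
K_p = lim_{s→0} G(s) = 48·2 / (7·17) = 96/119.
e_ss = 6/(1 + K_p) = 6/(215/119) = 714/215.

714/215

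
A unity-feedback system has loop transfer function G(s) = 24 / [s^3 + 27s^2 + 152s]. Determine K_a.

0

Lowest-order denominator term is 152s, so the open loop has 1 pole at the origin → type 1 system.
K_a = lim_{s→0} s^2·G(s) = 0 (the extra factor of s kills the finite limit).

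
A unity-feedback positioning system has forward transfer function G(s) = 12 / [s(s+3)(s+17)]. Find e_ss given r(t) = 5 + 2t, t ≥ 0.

One free integrator in G(s): this is a type 1 system. Taking each input component in turn:
  • 5: tracked with zero error.
  • 2t: e_ss = 2/K_v with K_v=4/17 → 8.5.
Total e_ss = 8.5.

8.5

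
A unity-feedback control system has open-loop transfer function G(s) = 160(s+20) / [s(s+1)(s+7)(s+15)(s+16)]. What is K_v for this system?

40/21

System type = 1 (one pole at s=0).
K_v = lim_{s→0} s·G(s) = 160·20 / (1·7·15·16) = 40/21.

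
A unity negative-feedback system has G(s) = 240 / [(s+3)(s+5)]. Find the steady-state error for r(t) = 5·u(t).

5/17

The open loop has no poles at the origin → type 0 system.
K_p = lim_{s→0} G(s) = 240 / (3·5) = 16.
e_ss = 5/(1 + K_p) = 5/17.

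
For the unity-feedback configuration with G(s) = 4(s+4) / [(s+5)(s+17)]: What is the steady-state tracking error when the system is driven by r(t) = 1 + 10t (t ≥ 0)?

System type = 0 (no poles at s=0). By superposition:
  • 1: e_ss = 1/(1+K_p) with K_p=16/85 → 85/101.
  • 10t: a type-0 system cannot track it, e_ss → ∞.
The unbounded component dominates.

infinity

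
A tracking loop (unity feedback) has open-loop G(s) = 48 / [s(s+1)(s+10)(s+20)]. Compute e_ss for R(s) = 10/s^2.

G(s) has one factor of s in the denominator, so the system is type 1.
K_v = lim_{s→0} s·G(s) = 48 / (1·10·20) = 0.24.
e_ss = 10/K_v = 10/0.24 = 125/3.

125/3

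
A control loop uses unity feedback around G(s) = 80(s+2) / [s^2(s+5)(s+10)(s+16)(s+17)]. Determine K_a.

1/85

G(s) has two factors of s in the denominator, so the system is type 2.
K_a = lim_{s→0} s^2·G(s) = 80·2 / (5·10·16·17) = 1/85.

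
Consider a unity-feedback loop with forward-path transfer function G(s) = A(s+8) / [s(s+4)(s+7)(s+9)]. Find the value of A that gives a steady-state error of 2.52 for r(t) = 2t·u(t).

25

G(s) has one factor of s in the denominator, so the system is type 1.
K_v = lim_{s→0} s·G(s) = A·8 / (4·7·9) = (2/63)·A.
e_ss = 2/K_v = 2.52 ⇒ K_v = 50/63 ⇒ A = (50/63)/(2/63) = 25.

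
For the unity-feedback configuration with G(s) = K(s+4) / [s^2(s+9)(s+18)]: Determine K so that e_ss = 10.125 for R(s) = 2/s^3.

8

The open loop has two poles at the origin → type 2 system.
K_a = lim_{s→0} s^2·G(s) = K·4 / (9·18) = (2/81)·K.
e_ss = 2/K_a = 10.125 ⇒ K_a = 16/81 ⇒ K = (16/81)/(2/81) = 8.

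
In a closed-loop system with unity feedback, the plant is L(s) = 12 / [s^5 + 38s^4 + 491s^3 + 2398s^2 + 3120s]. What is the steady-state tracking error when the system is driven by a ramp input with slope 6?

Lowest-order denominator term is 3120s, so the open loop has 1 pole at the origin → type 1 system.
K_v = lim_{s→0} s·L(s) = 12 / 3120 = 1/260.
e_ss = 6/K_v = 6/(1/260) = 1560.

1560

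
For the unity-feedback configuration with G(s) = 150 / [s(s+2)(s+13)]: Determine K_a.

The open loop has one pole at the origin → type 1 system.
K_a = lim_{s→0} s^2·G(s) = 0 (the extra factor of s kills the finite limit).

0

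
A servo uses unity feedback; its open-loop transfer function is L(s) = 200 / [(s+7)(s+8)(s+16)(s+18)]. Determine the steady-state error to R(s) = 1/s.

2016/2041

The open loop has no poles at the origin → type 0 system.
K_p = lim_{s→0} L(s) = 200 / (7·8·16·18) = 25/2016.
e_ss = 1/(1 + K_p) = 1/(2041/2016) = 2016/2041.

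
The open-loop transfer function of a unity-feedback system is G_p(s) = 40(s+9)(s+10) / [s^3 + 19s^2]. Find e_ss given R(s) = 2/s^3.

19/1800

Factoring s^2 from the denominator leaves a polynomial with constant term 19, so the system is type 2.
K_a = lim_{s→0} s^2·G_p(s) = 40·9·10 / 19 = 3600/19.
r(t) = t^2 gives R(s) = 2/s^3.
e_ss = 2/K_a = 2/(3600/19) = 19/1800.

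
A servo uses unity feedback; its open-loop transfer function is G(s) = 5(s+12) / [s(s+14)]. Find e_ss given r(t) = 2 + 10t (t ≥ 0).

7/3

The open loop has one pole at the origin → type 1 system. Treating each term separately:
  • 2: tracked with zero error.
  • 10t: e_ss = 10/K_v with K_v=30/7 → 7/3.
Total e_ss = 7/3.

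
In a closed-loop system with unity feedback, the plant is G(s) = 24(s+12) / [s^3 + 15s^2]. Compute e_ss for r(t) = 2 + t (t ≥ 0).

Lowest-order denominator term is 15s^2, so the open loop has 2 poles at the origin → type 2 system. Treating each term separately:
  • 2: tracked with zero error.
  • t: tracked with zero error.
Total e_ss = 0.

0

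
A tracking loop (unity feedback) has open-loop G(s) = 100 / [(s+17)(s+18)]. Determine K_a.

0

No free integrators in G(s): this is a type 0 system.
K_a = lim_{s→0} s^2·G(s) = 0 (the extra factor of s kills the finite limit).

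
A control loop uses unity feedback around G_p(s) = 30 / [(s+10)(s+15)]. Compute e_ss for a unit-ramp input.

infinity

The open loop has no poles at the origin → type 0 system.
K_v = lim_{s→0} s·G_p(s) = 0; the steady-state error to this ramp input grows without bound.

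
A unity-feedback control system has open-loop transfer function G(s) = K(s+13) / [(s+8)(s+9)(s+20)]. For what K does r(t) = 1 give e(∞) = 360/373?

The open loop has no poles at the origin → type 0 system.
K_p = lim_{s→0} G(s) = K·13 / (8·9·20) = (13/1440)·K.
e_ss = 1/(1 + K_p) = 360/373 ⇒ 1 + (13/1440)·K = 373/360 ⇒ K = 4.

4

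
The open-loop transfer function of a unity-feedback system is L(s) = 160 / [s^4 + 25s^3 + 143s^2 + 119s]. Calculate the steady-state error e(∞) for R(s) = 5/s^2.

The denominator has no term below 119s — 1 pole at s=0, type 1.
K_v = lim_{s→0} s·L(s) = 160 / 119 = 160/119.
e_ss = 5/K_v = 5/(160/119) = 119/32.

119/32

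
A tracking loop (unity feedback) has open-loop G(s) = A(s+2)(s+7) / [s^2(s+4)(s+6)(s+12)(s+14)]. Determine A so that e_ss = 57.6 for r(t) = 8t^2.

Two free integrators in G(s): this is a type 2 system.
K_a = lim_{s→0} s^2·G(s) = A·2·7 / (4·6·12·14) = (1/288)·A.
e_ss = 16/K_a = 57.6 ⇒ K_a = 5/18 ⇒ A = (5/18)/(1/288) = 80.

80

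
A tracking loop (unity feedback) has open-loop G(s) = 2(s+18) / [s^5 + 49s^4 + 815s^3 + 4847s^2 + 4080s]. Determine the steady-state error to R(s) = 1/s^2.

Lowest-order denominator term is 4080s, so the open loop has 1 pole at the origin → type 1 system.
K_v = lim_{s→0} s·G(s) = 2·18 / 4080 = 3/340.
e_ss = 1/K_v = 1/(3/340) = 340/3.

340/3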